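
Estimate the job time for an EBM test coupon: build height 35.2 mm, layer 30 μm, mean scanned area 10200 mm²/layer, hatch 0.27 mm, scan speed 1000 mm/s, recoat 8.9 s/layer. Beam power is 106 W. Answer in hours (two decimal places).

15.22 hours

Layers = ⌈35.2/0.03⌉ = 1174.
Scan path per layer = 10200 / 0.27, so 37777.8 mm.
Scan time per layer = 37777.8 / 1000 = 37.7778 s.
Layer cycle = 37.7778 + 8.9 = 46.6778 s.
Build time = 1174 × 46.6778 = 54799.7372 s = 15.22 hours.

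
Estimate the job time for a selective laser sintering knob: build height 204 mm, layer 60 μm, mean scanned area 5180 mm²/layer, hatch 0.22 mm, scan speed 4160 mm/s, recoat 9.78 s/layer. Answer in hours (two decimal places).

Layers = ⌈204/0.06⌉ = 3400.
Per-layer scan distance: 5180 / 0.22 → 23545.5 mm.
Laser time per layer = 23545.5 / 4160, so 5.66 s.
Time per layer: 5.66 + 9.78 → 15.44 s.
Build time = 3400 × 15.44 = 52496 s = 14.58 hours.

14.58 hours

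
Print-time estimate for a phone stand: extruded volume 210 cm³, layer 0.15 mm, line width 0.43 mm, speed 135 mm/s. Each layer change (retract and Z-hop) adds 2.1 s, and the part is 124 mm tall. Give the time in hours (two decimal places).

Bead cross-section = 0.15 × 0.43 = 0.0645 mm².
Total extruded path = 210000/0.0645 = 3255814 mm.
Time extruding: 3255814 / 135 → 24117.1 s.
Layers = ⌈124/0.15⌉ = 827.
Non-print overhead = 827 × 2.1, so 1736.7 s.
Altogether 24117.1 + 1736.7 = 25853.8 s, i.e. 7.18 hours.

7.18 hours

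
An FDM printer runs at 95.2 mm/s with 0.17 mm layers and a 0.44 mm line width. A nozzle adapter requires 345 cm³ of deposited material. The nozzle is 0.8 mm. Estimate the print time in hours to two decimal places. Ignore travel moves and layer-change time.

Bead cross-section = 0.17 × 0.44 = 0.0748 mm².
Path length: 345000 mm³ / 0.0748 mm² → 4612299.5 mm.
Time extruding: 4612299.5 / 95.2 → 48448.5 s.
That's 48448.5 s → 13.46 hours.

13.46 hours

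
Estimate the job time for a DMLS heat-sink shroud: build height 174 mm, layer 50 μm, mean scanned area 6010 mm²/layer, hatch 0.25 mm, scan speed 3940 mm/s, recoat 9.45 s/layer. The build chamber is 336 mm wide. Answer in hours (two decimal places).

Layer count = ceil(174 / 0.05) = 3480.
Hatch length per layer: 6010 / 0.25 → 24040 mm.
Per-layer scan time = 24040 / 3940 = 6.1015 s.
Time per layer = 6.1015 + 9.45 = 15.5515 s.
Build time = 3480 × 15.5515 = 54119.22 s = 15.03 hours.

15.03 hours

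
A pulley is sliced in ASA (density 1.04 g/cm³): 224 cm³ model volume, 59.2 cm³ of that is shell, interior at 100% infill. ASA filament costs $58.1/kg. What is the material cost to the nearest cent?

$13.53

Infill region = 224 − 59.2 = 164.8 cm³.
Infill volume = 1.00 × 164.8 = 164.8 cm³.
Deposited volume = 59.2 + 164.8 = 224 cm³.
Mass = 224 × 1.04 = 232.96 g.
At $58.1/kg: 232.96/1000 × 58.1 = $13.53.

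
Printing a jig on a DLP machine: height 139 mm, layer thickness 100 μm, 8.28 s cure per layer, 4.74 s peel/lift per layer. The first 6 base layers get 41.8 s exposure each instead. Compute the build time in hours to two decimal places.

5.08 hours

Layer count = ceil(139 / 0.1) = 1390.
Bottom layers = 6 × (41.8 + 4.74), so 279.24 s.
Normal layers = 1384 × (8.28 + 4.74) = 18019.68 s.
Sum: 279.24 + 18019.68 = 18298.92 s → 5.08 hours.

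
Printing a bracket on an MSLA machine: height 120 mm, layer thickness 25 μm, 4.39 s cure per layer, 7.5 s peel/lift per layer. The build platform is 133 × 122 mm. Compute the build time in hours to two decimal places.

Layer count = ceil(120 / 0.025) = 4800.
Cycle time: 4.39 + 7.5 → 11.89 s.
Total = 4800 × 11.89 = 57072 s = 15.85 hours.

15.85 hours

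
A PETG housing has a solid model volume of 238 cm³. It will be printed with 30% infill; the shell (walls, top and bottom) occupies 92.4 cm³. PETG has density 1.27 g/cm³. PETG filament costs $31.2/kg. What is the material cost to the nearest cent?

$5.39

Volume inside the shell = 238 − 92.4, so 145.6 cm³.
Infill deposited = 0.30 × 145.6, so 43.68 cm³.
Total printed volume: 92.4 + 43.68 → 136.08 cm³.
Mass = 136.08 × 1.27, so 172.8216 g.
Cost = 172.8216 g / 1000 × $31.2/kg = $5.39.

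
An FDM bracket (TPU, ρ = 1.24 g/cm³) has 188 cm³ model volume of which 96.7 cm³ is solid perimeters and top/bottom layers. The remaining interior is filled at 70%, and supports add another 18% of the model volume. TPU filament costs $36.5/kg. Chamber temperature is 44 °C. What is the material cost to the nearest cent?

Infill region = 188 − 96.7, so 91.3 cm³.
Infill deposited: 0.70 × 91.3 → 63.91 cm³.
Support = 0.18 × 188 = 33.84 cm³.
Total extruded: 96.7 + 63.91 + 33.84 → 194.45 cm³.
Mass: 194.45 × 1.24 → 241.118 g.
At $36.5/kg: 241.118/1000 × 36.5 = $8.80.

$8.80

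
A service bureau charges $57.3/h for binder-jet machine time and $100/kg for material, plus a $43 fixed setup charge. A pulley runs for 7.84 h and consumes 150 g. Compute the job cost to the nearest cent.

Machine-time cost = 57.3 × 7.84, so $449.232.
Material cost = 100 × 150/1000, so $15.00.
Adding setup: 449.232 + 15.00 + 43 → 507.232 ≈ $507.23.

$507.23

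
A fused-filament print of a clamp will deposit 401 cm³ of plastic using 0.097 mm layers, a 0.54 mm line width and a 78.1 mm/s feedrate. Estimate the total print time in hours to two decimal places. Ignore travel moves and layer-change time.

Line area: 0.097 × 0.54 → 0.05238 mm².
Total extruded path = 401000/0.05238 = 7655593.7 mm.
Print-move time = 7655593.7 / 78.1 = 98023 s.
That's 98023 s → 27.23 hours.

27.23 hours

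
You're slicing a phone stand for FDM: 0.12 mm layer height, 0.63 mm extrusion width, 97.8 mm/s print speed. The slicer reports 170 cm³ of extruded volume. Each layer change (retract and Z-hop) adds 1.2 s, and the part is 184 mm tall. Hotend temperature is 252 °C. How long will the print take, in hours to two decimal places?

6.90 hours

Extrusion cross-section = 0.12 × 0.63 = 0.0756 mm².
Toolpath length = 170 cm³ / 0.0756 mm² = 170000 / 0.0756 = 2248677.2 mm.
Time extruding = 2248677.2 / 97.8, so 22992.6 s.
Number of layers: 184 / 0.12 → 1534 (rounded up).
Z-hop total = 1534 × 1.2 = 1840.8 s.
Altogether 22992.6 + 1840.8 = 24833.4 s, i.e. 6.90 hours.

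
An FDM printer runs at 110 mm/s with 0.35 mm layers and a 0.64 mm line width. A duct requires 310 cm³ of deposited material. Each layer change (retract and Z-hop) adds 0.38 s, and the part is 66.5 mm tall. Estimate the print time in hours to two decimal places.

3.51 hours

Bead cross-section = 0.35 × 0.64, so 0.224 mm².
Total extruded path = 310000/0.224 = 1383928.6 mm.
Print-move time: 1383928.6 / 110 → 12581.2 s.
Number of layers: 66.5 / 0.35 → 190 (rounded up).
Z-hop total = 190 × 0.38 = 72.2 s.
Total = 12581.2 + 72.2 = 12653.4 s = 3.51 hours.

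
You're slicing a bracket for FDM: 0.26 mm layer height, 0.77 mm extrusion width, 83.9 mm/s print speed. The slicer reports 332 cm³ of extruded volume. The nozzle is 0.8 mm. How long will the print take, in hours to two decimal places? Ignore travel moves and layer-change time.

5.49 hours

Bead cross-section = 0.26 × 0.77, so 0.2002 mm².
Toolpath length = 332 cm³ / 0.2002 mm² = 332000 / 0.2002 = 1658341.7 mm.
Extrusion time: 1658341.7 / 83.9 → 19765.7 s.
In the requested units: 19765.7 s = 5.49 hours.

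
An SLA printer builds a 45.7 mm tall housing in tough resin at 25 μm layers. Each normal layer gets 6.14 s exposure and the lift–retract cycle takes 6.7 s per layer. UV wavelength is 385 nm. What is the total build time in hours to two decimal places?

6.52 hours

Number of layers: 45.7 / 0.025 → 1828 (rounded up).
Cycle time = 6.14 + 6.7, so 12.84 s.
Total = 1828 × 12.84 = 23471.52 s = 6.52 hours.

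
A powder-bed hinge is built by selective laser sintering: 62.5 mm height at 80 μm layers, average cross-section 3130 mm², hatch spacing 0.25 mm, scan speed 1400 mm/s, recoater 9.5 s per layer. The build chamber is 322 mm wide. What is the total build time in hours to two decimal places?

Layers = ⌈62.5/0.08⌉ = 782.
Per-layer scan distance = 3130 / 0.25, so 12520 mm.
Per-layer scan time = 12520 / 1400, so 8.9429 s.
Layer cycle = 8.9429 + 9.5, so 18.4429 s.
Build time = 782 × 18.4429 = 14422.3478 s = 4.01 hours.

4.01 hours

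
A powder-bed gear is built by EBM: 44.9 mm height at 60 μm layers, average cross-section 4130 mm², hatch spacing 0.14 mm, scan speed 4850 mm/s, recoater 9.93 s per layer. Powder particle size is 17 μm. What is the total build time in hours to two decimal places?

3.33 hours

Number of layers: 44.9 / 0.06 → 749 (rounded up).
Per-layer scan distance = 4130 / 0.14 = 29500 mm.
Beam time per layer: 29500 / 4850 → 6.0825 s.
Time per layer: 6.0825 + 9.93 → 16.0125 s.
Total: 749 × 16.0125 s = 11993.3625 s → 3.33 hours.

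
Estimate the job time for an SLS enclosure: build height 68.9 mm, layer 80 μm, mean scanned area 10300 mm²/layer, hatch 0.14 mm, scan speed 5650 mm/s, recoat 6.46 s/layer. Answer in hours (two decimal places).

4.66 hours

Layers = ⌈68.9/0.08⌉ = 862.
Scan path per layer = 10300 / 0.14, so 73571.4 mm.
Scan time per layer = 73571.4 / 5650 = 13.0215 s.
Layer cycle = 13.0215 + 6.46 = 19.4815 s.
Total: 862 × 19.4815 s = 16793.053 s → 4.66 hours.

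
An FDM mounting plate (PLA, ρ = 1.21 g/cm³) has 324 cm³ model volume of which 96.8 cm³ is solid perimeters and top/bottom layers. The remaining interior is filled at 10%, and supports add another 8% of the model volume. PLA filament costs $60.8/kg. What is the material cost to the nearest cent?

Interior volume = 324 − 96.8, so 227.2 cm³.
Deposited infill = 0.10 × 227.2 = 22.72 cm³.
Support = 0.08 × 324 = 25.92 cm³.
Total printed volume = 96.8 + 22.72 + 25.92, so 145.44 cm³.
Mass: 145.44 × 1.21 → 175.9824 g.
Cost = 175.9824 g / 1000 × $60.8/kg = $10.70.

$10.70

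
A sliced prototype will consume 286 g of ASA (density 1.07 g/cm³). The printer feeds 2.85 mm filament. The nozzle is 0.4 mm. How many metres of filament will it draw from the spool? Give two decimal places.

41.90 m

Volume = 286 g / 1.07 g·cm⁻³ = 267.2897 cm³ = 267289.7 mm³.
Cross-section of 2.85 mm filament: π·(2.85/2)² = 6.3794 mm².
Length = 267289.7 / 6.3794 = 41898.88 mm = 41.90 m.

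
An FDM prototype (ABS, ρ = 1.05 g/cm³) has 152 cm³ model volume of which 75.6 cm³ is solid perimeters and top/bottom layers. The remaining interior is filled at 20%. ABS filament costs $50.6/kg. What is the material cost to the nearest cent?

Infill region: 152 − 75.6 → 76.4 cm³.
Infill volume = 0.20 × 76.4 = 15.28 cm³.
Deposited volume = 75.6 + 15.28 = 90.88 cm³.
Mass: 90.88 × 1.05 → 95.424 g.
At $50.6/kg: 95.424/1000 × 50.6 = $4.83.

$4.83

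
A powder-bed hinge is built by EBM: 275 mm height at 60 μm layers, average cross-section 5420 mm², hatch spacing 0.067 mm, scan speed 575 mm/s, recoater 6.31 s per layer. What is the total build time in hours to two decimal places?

Layer count = ceil(275 / 0.06) = 4584.
Per-layer scan distance = 5420 / 0.067, so 80895.5 mm.
Beam time per layer: 80895.5 / 575 → 140.6878 s.
Time per layer: 140.6878 + 6.31 → 146.9978 s.
Build time = 4584 × 146.9978 = 673837.9152 s = 187.18 hours.

187.18 hours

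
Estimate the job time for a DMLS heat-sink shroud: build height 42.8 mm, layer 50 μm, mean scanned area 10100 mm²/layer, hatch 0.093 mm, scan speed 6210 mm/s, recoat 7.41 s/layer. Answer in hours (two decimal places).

5.92 hours

Number of layers: 42.8 / 0.05 → 856 (rounded up).
Scan path per layer: 10100 / 0.093 → 108602.2 mm.
Laser time per layer: 108602.2 / 6210 → 17.4883 s.
Per-layer time = 17.4883 + 7.41, so 24.8983 s.
Total: 856 × 24.8983 s = 21312.9448 s → 5.92 hours.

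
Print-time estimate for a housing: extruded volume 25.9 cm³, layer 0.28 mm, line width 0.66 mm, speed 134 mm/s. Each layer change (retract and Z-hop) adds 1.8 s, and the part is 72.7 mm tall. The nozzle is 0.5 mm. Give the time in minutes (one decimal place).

25.2 minutes

Extrusion cross-section: 0.28 × 0.66 → 0.1848 mm².
Toolpath length = 25.9 cm³ / 0.1848 mm² = 25900 / 0.1848 = 140151.5 mm.
Print-move time: 140151.5 / 134 → 1045.9 s.
Number of layers: 72.7 / 0.28 → 260 (rounded up).
Z-hop total = 260 × 1.8 = 468 s.
Altogether 1045.9 + 468 = 1513.9 s, i.e. 25.2 minutes.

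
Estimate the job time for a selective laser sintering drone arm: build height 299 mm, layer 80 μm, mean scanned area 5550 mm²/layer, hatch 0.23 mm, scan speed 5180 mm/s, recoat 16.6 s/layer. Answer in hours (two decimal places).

Number of layers: 299 / 0.08 → 3738 (rounded up).
Scan path per layer: 5550 / 0.23 → 24130.4 mm.
Per-layer scan time = 24130.4 / 5180, so 4.6584 s.
Per-layer time = 4.6584 + 16.6 = 21.2584 s.
Build time = 3738 × 21.2584 = 79463.8992 s = 22.07 hours.

22.07 hours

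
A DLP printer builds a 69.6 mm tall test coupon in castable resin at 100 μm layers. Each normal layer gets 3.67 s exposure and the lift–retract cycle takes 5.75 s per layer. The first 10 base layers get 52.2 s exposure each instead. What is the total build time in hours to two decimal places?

Number of layers: 69.6 / 0.1 → 696 (rounded up).
Base layers: 10 × (52.2 + 5.75) → 579.5 s.
Remaining layers = 686 × (3.67 + 5.75), so 6462.12 s.
Sum: 579.5 + 6462.12 = 7041.62 s → 1.96 hours.

1.96 hours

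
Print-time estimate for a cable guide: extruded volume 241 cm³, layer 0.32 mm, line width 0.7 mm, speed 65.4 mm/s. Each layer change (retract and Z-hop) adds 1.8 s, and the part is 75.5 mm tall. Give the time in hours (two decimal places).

Extrusion cross-section = 0.32 × 0.7 = 0.224 mm².
Path length: 241000 mm³ / 0.224 mm² → 1075892.9 mm.
Extrusion time = 1075892.9 / 65.4 = 16451 s.
Number of layers: 75.5 / 0.32 → 236 (rounded up).
Non-print overhead: 236 × 1.8 → 424.8 s.
Total = 16451 + 424.8 = 16875.8 s = 4.69 hours.

4.69 hours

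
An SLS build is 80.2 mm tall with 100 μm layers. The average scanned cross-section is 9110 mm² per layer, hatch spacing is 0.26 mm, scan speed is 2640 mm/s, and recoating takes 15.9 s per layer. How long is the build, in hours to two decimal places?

Layers = ⌈80.2/0.1⌉ = 802.
Per-layer scan distance: 9110 / 0.26 → 35038.5 mm.
Per-layer scan time: 35038.5 / 2640 → 13.2722 s.
Layer cycle = 13.2722 + 15.9 = 29.1722 s.
802 layers × 29.1722 s/layer = 23396.1044 s, i.e. 6.50 hours.

6.50 hours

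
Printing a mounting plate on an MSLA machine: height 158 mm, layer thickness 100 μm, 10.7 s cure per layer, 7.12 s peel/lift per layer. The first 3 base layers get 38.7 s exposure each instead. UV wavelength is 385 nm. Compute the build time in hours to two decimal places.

7.84 hours

Layer count = ceil(158 / 0.1) = 1580.
Burn-in layers = 3 × (38.7 + 7.12), so 137.46 s.
Regular layers = 1577 × (10.7 + 7.12), so 28102.14 s.
Sum: 137.46 + 28102.14 = 28239.6 s → 7.84 hours.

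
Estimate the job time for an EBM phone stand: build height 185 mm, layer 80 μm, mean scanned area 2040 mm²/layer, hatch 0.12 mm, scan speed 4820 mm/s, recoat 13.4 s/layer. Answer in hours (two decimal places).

10.88 hours

Number of layers: 185 / 0.08 → 2313 (rounded up).
Scan path per layer = 2040 / 0.12 = 17000 mm.
Beam time per layer = 17000 / 4820 = 3.527 s.
Layer cycle = 3.527 + 13.4, so 16.927 s.
2313 layers × 16.927 s/layer = 39152.151 s, i.e. 10.88 hours.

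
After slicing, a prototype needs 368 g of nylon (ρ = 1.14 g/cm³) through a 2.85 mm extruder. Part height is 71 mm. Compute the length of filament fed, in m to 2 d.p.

50.60 m

Volume = 368 g / 1.14 g·cm⁻³ = 322.807 cm³ = 322807 mm³.
Cross-section of 2.85 mm filament: π·(2.85/2)² = 6.3794 mm².
L = V/A = 322807/6.3794 = 50601.47 mm → 50.60 m.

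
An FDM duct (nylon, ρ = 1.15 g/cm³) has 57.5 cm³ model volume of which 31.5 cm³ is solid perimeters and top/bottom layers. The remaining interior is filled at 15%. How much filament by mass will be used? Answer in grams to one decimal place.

Infill region = 57.5 − 31.5, so 26 cm³.
Deposited infill: 0.15 × 26 → 3.9 cm³.
Total extruded = 31.5 + 3.9 = 35.4 cm³.
Mass: 35.4 × 1.15 → 40.71 g.

40.7 g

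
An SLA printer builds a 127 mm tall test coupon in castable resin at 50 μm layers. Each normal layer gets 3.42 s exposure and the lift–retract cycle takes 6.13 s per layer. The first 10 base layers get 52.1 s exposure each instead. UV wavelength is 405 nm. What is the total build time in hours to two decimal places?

Number of layers: 127 / 0.05 → 2540 (rounded up).
Burn-in layers = 10 × (52.1 + 6.13), so 582.3 s.
Remaining layers: 2530 × (3.42 + 6.13) → 24161.5 s.
Total = 582.3 + 24161.5 = 24743.8 s = 6.87 hours.

6.87 hours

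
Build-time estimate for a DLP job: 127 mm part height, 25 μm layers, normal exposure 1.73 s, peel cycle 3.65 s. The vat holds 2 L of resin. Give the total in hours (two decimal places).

Number of layers: 127 / 0.025 → 5080 (rounded up).
Per-layer time: 1.73 + 3.65 → 5.38 s.
Total = 5080 × 5.38 = 27330.4 s = 7.59 hours.

7.59 hours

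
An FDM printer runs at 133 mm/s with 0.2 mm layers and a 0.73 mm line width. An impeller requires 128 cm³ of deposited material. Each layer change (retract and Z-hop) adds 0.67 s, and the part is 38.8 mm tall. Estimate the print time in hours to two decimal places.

Extrusion cross-section: 0.2 × 0.73 → 0.146 mm².
Total extruded path = 128000/0.146 = 876712.3 mm.
Extrusion time: 876712.3 / 133 → 6591.8 s.
Layer count = ceil(38.8 / 0.2) = 194.
Non-print overhead = 194 × 0.67, so 129.98 s.
Total = 6591.8 + 129.98 = 6721.78 s = 1.87 hours.

1.87 hours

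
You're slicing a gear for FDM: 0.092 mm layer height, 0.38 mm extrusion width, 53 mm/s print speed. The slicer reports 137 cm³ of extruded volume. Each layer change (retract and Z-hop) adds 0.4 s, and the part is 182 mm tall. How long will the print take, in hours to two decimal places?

Bead cross-section: 0.092 × 0.38 → 0.03496 mm².
Path length: 137000 mm³ / 0.03496 mm² → 3918764.3 mm.
Print-move time = 3918764.3 / 53, so 73938.9 s.
Layers = ⌈182/0.092⌉ = 1979.
Layer-change overhead = 1979 × 0.4 = 791.6 s.
Altogether 73938.9 + 791.6 = 74730.5 s, i.e. 20.76 hours.

20.76 hours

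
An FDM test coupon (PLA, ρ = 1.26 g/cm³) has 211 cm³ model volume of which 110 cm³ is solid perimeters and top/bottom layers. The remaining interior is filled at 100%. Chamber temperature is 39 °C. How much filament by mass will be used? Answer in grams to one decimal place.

Volume inside the shell: 211 − 110 → 101 cm³.
Infill deposited = 1.00 × 101, so 101 cm³.
Total printed volume: 110 + 101 → 211 cm³.
Mass: 211 × 1.26 → 265.86 g.

265.9 g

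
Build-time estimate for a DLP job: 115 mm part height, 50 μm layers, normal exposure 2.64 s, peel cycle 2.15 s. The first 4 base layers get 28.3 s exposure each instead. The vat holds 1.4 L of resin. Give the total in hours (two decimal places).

Layer count = ceil(115 / 0.05) = 2300.
Burn-in layers: 4 × (28.3 + 2.15) → 121.8 s.
Normal layers: 2296 × (2.64 + 2.15) → 10997.84 s.
Total = 121.8 + 10997.84 = 11119.64 s = 3.09 hours.

3.09 hours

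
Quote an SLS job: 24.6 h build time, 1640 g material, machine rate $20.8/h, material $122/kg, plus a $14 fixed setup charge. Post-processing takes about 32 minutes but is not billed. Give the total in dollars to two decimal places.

Machine cost: 20.8 × 24.6 → $511.68.
Material cost = 122 × 1640/1000 = $200.08.
Total = 511.68 + 200.08 + 14 = $725.76.

$725.76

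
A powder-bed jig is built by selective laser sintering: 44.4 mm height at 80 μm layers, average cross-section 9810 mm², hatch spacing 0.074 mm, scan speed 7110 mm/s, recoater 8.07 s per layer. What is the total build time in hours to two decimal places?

Number of layers: 44.4 / 0.08 → 555 (rounded up).
Scan path per layer = 9810 / 0.074 = 132567.6 mm.
Scan time per layer: 132567.6 / 7110 → 18.6452 s.
Per-layer time = 18.6452 + 8.07 = 26.7152 s.
555 layers × 26.7152 s/layer = 14826.936 s, i.e. 4.12 hours.

4.12 hours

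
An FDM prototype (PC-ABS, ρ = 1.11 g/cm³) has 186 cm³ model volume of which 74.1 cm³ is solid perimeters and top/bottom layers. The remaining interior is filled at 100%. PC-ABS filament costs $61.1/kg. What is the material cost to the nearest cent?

Infill region = 186 − 74.1, so 111.9 cm³.
Infill volume: 1.00 × 111.9 → 111.9 cm³.
Total extruded: 74.1 + 111.9 → 186 cm³.
Mass = 186 × 1.11, so 206.46 g.
Cost = 206.46 g / 1000 × $61.1/kg = $12.61.

$12.61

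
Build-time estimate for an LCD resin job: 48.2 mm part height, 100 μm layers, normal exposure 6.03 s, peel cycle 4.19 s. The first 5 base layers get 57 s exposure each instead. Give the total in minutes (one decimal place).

86.3 minutes

Layer count = ceil(48.2 / 0.1) = 482.
Base layers = 5 × (57 + 4.19), so 305.95 s.
Normal layers = 477 × (6.03 + 4.19) = 4874.94 s.
Sum: 305.95 + 4874.94 = 5180.89 s → 86.3 minutes.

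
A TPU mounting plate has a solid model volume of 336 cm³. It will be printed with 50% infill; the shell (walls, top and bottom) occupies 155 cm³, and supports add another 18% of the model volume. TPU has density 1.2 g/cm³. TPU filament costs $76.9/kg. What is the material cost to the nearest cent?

Interior volume = 336 − 155 = 181 cm³.
Infill deposited = 0.50 × 181, so 90.5 cm³.
Support: 0.18 × 336 → 60.48 cm³.
Total printed volume = 155 + 90.5 + 60.48 = 305.98 cm³.
Mass = 305.98 × 1.2 = 367.176 g.
At $76.9/kg: 367.176/1000 × 76.9 = $28.24.

$28.24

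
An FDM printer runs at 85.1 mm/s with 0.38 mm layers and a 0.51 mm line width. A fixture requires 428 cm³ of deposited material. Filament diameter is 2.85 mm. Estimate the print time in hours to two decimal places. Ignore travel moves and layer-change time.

7.21 hours

Extrusion cross-section = 0.38 × 0.51 = 0.1938 mm².
Total extruded path = 428000/0.1938 = 2208462.3 mm.
Print-move time = 2208462.3 / 85.1 = 25951.4 s.
Converting: 25951.4 s = 7.21 hours.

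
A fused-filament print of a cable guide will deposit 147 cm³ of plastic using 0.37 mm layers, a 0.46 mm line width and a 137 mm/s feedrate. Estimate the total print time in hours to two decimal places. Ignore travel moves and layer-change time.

Line area = 0.37 × 0.46 = 0.1702 mm².
Total extruded path = 147000/0.1702 = 863689.8 mm.
Extrusion time = 863689.8 / 137, so 6304.3 s.
In the requested units: 6304.3 s = 1.75 hours.

1.75 hours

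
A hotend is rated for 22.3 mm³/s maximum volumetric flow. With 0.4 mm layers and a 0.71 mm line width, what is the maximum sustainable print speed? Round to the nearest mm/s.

Bead cross-section = 0.4 × 0.71 = 0.284 mm².
v_max = Q/A = 22.3/0.284 = 78.52 mm/s → 79 mm/s.

79 mm/s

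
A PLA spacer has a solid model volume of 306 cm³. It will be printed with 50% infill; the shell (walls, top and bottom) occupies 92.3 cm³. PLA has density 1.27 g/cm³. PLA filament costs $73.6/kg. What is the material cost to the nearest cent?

Volume inside the shell = 306 − 92.3 = 213.7 cm³.
Infill deposited = 0.50 × 213.7 = 106.85 cm³.
Total printed volume = 92.3 + 106.85 = 199.15 cm³.
Mass = 199.15 × 1.27, so 252.9205 g.
At $73.6/kg: 252.9205/1000 × 73.6 = $18.61.

$18.61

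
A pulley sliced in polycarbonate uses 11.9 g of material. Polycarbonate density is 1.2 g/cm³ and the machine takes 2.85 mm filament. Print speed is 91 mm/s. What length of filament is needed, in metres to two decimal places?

Extruded volume: 11.9/1.2 = 9.9167 cm³ (9916.7 mm³).
A = π r² = π × 1.425² = 6.3794 mm².
Length = 9916.7 / 6.3794 = 1554.49 mm = 1.55 m.

1.55 m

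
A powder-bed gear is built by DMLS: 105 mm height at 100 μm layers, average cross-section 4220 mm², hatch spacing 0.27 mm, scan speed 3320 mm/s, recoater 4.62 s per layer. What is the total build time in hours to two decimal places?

2.72 hours

Layer count = ceil(105 / 0.1) = 1050.
Per-layer scan distance: 4220 / 0.27 → 15629.6 mm.
Per-layer scan time = 15629.6 / 3320, so 4.7077 s.
Per-layer time = 4.7077 + 4.62 = 9.3277 s.
Total: 1050 × 9.3277 s = 9794.085 s → 2.72 hours.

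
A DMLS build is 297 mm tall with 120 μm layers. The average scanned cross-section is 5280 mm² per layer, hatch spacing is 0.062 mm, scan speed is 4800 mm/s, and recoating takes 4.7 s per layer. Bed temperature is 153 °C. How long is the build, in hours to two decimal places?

Number of layers: 297 / 0.12 → 2475 (rounded up).
Hatch length per layer = 5280 / 0.062 = 85161.3 mm.
Laser time per layer: 85161.3 / 4800 → 17.7419 s.
Layer cycle = 17.7419 + 4.7 = 22.4419 s.
Build time = 2475 × 22.4419 = 55543.7025 s = 15.43 hours.

15.43 hours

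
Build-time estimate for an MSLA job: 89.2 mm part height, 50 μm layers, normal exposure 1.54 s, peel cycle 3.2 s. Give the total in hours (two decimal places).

2.35 hours

Layers = ⌈89.2/0.05⌉ = 1784.
Cycle time = 1.54 + 3.2 = 4.74 s.
Build time: 1784 × 4.74 s = 8456.16 s, i.e. 2.35 hours.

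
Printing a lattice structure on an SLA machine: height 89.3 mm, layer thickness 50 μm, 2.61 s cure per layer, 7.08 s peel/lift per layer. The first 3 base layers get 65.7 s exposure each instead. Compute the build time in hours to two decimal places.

4.86 hours

Layer count = ceil(89.3 / 0.05) = 1786.
Burn-in layers = 3 × (65.7 + 7.08), so 218.34 s.
Remaining layers = 1783 × (2.61 + 7.08) = 17277.27 s.
Total = 218.34 + 17277.27 = 17495.61 s = 4.86 hours.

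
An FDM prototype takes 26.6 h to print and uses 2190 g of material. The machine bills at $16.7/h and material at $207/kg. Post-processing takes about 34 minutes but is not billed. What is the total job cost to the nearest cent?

Machine cost: 16.7 × 26.6 → $444.22.
Feedstock cost = 207 × 2190/1000 = $453.33.
Job cost: 444.22 + 453.33 = $897.55.

$897.55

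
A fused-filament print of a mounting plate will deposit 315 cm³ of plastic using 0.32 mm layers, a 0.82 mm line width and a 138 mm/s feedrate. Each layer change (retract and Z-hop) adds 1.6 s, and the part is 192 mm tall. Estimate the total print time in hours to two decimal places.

Line area: 0.32 × 0.82 → 0.2624 mm².
Total extruded path = 315000/0.2624 = 1200457.3 mm.
Extrusion time: 1200457.3 / 138 → 8699 s.
Layers = ⌈192/0.32⌉ = 600.
Z-hop total: 600 × 1.6 → 960 s.
Altogether 8699 + 960 = 9659 s, i.e. 2.68 hours.

2.68 hours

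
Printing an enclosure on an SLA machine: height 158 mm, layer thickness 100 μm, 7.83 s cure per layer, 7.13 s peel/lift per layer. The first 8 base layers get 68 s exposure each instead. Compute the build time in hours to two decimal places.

6.70 hours

Layers = ⌈158/0.1⌉ = 1580.
Bottom layers: 8 × (68 + 7.13) → 601.04 s.
Remaining layers = 1572 × (7.83 + 7.13) = 23517.12 s.
Sum: 601.04 + 23517.12 = 24118.16 s → 6.70 hours.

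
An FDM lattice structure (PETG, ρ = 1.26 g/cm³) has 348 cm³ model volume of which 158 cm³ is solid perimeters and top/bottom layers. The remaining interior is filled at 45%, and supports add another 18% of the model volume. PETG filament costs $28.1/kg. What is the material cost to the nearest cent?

Interior volume = 348 − 158, so 190 cm³.
Deposited infill = 0.45 × 190 = 85.5 cm³.
Support = 0.18 × 348, so 62.64 cm³.
Deposited volume = 158 + 85.5 + 62.64, so 306.14 cm³.
Mass: 306.14 × 1.26 → 385.7364 g.
Cost = 385.7364 g / 1000 × $28.1/kg = $10.84.

$10.84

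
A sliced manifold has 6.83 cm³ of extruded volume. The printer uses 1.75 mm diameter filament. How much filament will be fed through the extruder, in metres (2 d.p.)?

A = π r² = π × 0.875² = 2.4053 mm².
L = 6830 mm³ / 2.4053 mm² = 2839.56 mm, i.e. 2.84 m.

2.84 m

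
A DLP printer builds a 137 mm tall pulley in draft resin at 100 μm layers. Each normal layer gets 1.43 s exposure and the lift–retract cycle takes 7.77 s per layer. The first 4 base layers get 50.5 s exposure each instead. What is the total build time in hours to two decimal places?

3.56 hours

Layer count = ceil(137 / 0.1) = 1370.
Base layers: 4 × (50.5 + 7.77) → 233.08 s.
Regular layers = 1366 × (1.43 + 7.77) = 12567.2 s.
Total = 233.08 + 12567.2 = 12800.28 s = 3.56 hours.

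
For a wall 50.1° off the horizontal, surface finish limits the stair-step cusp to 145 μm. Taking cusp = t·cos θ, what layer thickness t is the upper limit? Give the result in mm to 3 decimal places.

0.226 mm

t = h_c / cos θ = 0.145 / 0.6414 = 0.226 mm.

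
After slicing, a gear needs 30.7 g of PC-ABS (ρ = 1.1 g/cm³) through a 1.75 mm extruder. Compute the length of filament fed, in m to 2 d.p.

Extruded volume: 30.7/1.1 = 27.9091 cm³ (27909.1 mm³).
Cross-section of 1.75 mm filament: π·(1.75/2)² = 2.4053 mm².
Length = 27909.1 / 2.4053 = 11603.17 mm = 11.60 m.

11.60 m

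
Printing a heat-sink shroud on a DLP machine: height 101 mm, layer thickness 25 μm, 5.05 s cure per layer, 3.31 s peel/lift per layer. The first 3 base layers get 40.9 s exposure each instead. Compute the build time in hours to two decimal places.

9.41 hours

Layer count = ceil(101 / 0.025) = 4040.
Burn-in layers = 3 × (40.9 + 3.31) = 132.63 s.
Regular layers = 4037 × (5.05 + 3.31), so 33749.32 s.
Total = 132.63 + 33749.32 = 33881.95 s = 9.41 hours.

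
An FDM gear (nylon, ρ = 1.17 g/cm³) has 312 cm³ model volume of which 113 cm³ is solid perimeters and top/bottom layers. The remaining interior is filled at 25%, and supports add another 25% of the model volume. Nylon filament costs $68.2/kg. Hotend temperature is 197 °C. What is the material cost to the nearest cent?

Interior volume = 312 − 113 = 199 cm³.
Infill deposited = 0.25 × 199 = 49.75 cm³.
Support = 0.25 × 312, so 78 cm³.
Deposited volume = 113 + 49.75 + 78 = 240.75 cm³.
Mass = 240.75 × 1.17 = 281.6775 g.
At $68.2/kg: 281.6775/1000 × 68.2 = $19.21.

$19.21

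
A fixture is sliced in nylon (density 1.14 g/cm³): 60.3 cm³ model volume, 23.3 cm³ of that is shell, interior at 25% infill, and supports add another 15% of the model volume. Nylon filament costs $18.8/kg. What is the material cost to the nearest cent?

$0.89

Interior volume: 60.3 − 23.3 → 37 cm³.
Infill deposited = 0.25 × 37, so 9.25 cm³.
Support = 0.15 × 60.3, so 9.045 cm³.
Total extruded = 23.3 + 9.25 + 9.045 = 41.595 cm³.
Mass: 41.595 × 1.14 → 47.4183 g.
At $18.8/kg: 47.4183/1000 × 18.8 = $0.89.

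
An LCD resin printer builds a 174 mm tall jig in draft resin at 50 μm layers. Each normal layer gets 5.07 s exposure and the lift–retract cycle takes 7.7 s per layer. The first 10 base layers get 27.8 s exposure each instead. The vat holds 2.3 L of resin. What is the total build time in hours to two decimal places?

Number of layers: 174 / 0.05 → 3480 (rounded up).
Base layers: 10 × (27.8 + 7.7) → 355 s.
Regular layers = 3470 × (5.07 + 7.7) = 44311.9 s.
Sum: 355 + 44311.9 = 44666.9 s → 12.41 hours.

12.41 hours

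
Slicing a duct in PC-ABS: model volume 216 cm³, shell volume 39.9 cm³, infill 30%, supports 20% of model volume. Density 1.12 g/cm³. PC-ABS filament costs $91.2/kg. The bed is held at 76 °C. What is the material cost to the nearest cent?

$13.88

Infill region = 216 − 39.9 = 176.1 cm³.
Deposited infill = 0.30 × 176.1 = 52.83 cm³.
Support: 0.20 × 216 → 43.2 cm³.
Total extruded = 39.9 + 52.83 + 43.2, so 135.93 cm³.
Mass: 135.93 × 1.12 → 152.2416 g.
At $91.2/kg: 152.2416/1000 × 91.2 = $13.88.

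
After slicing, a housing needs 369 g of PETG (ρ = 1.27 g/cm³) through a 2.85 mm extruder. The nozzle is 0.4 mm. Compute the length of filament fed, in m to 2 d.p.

Volume = 369 g / 1.27 g·cm⁻³ = 290.5512 cm³ = 290551.2 mm³.
Filament cross-section = π × (2.85/2)² = 6.3794 mm².
Length = 290551.2 / 6.3794 = 45545.22 mm = 45.55 m.

45.55 m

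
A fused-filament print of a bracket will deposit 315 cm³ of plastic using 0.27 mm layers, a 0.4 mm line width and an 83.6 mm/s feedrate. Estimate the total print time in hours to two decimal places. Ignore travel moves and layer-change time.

Line area = 0.27 × 0.4, so 0.108 mm².
Toolpath length = 315 cm³ / 0.108 mm² = 315000 / 0.108 = 2916666.7 mm.
Extrusion time = 2916666.7 / 83.6 = 34888.4 s.
Converting: 34888.4 s = 9.69 hours.

9.69 hours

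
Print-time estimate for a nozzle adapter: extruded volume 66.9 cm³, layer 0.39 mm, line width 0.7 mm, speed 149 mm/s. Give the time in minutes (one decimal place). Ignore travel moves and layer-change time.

Extrusion cross-section = 0.39 × 0.7, so 0.273 mm².
Toolpath length = 66.9 cm³ / 0.273 mm² = 66900 / 0.273 = 245054.9 mm.
Time extruding = 245054.9 / 149 = 1644.7 s.
Converting: 1644.7 s = 27.4 minutes.

27.4 minutes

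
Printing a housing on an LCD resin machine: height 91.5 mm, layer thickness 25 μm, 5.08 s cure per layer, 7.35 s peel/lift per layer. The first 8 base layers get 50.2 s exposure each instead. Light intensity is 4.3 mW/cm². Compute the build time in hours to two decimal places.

12.74 hours

Layer count = ceil(91.5 / 0.025) = 3660.
Burn-in layers = 8 × (50.2 + 7.35), so 460.4 s.
Regular layers = 3652 × (5.08 + 7.35), so 45394.36 s.
Total = 460.4 + 45394.36 = 45854.76 s = 12.74 hours.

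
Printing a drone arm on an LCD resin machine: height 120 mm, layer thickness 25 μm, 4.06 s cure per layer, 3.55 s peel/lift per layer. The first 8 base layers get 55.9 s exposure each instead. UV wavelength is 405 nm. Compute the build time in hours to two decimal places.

Layers = ⌈120/0.025⌉ = 4800.
Base layers = 8 × (55.9 + 3.55), so 475.6 s.
Regular layers = 4792 × (4.06 + 3.55) = 36467.12 s.
Sum: 475.6 + 36467.12 = 36942.72 s → 10.26 hours.

10.26 hours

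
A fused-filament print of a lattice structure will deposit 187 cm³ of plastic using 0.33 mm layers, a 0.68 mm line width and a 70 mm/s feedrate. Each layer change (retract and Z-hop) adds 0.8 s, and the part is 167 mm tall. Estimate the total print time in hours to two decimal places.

3.42 hours

Extrusion cross-section: 0.33 × 0.68 → 0.2244 mm².
Path length: 187000 mm³ / 0.2244 mm² → 833333.3 mm.
Print-move time = 833333.3 / 70 = 11904.8 s.
Layers = ⌈167/0.33⌉ = 507.
Non-print overhead: 507 × 0.8 → 405.6 s.
Total = 11904.8 + 405.6 = 12310.4 s = 3.42 hours.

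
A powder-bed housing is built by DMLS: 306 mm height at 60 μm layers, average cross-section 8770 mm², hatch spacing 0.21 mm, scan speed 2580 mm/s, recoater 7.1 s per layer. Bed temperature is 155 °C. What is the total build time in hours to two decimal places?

32.99 hours

Number of layers: 306 / 0.06 → 5100 (rounded up).
Hatch length per layer: 8770 / 0.21 → 41761.9 mm.
Per-layer scan time = 41761.9 / 2580, so 16.1868 s.
Layer cycle = 16.1868 + 7.1 = 23.2868 s.
5100 layers × 23.2868 s/layer = 118762.68 s, i.e. 32.99 hours.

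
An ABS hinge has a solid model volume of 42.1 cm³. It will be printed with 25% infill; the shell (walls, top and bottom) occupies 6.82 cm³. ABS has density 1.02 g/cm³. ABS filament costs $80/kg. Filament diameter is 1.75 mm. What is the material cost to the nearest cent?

Interior volume = 42.1 − 6.82 = 35.28 cm³.
Infill volume = 0.25 × 35.28 = 8.82 cm³.
Deposited volume: 6.82 + 8.82 → 15.64 cm³.
Mass: 15.64 × 1.02 → 15.9528 g.
Cost = 15.9528 g / 1000 × $80/kg = $1.28.

$1.28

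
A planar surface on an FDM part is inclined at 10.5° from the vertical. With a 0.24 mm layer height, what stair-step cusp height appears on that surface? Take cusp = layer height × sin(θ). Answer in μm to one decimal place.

h_c = t·sin θ = 0.24 × 0.1822 = 0.043728 mm (43.7 μm).

43.7 μm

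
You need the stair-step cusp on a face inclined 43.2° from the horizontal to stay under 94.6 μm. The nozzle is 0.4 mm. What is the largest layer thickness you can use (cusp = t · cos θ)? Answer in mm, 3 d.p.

0.130 mm

Layer height = cusp / cos(43.2°) = 0.0946 / 0.7290 = 0.130 mm.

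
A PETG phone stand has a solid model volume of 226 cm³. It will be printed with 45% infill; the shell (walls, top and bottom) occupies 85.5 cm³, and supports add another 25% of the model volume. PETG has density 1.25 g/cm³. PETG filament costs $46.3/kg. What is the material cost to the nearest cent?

$11.88

Volume inside the shell: 226 − 85.5 → 140.5 cm³.
Infill deposited = 0.45 × 140.5 = 63.225 cm³.
Support = 0.25 × 226 = 56.5 cm³.
Total printed volume = 85.5 + 63.225 + 56.5 = 205.225 cm³.
Mass = 205.225 × 1.25, so 256.53125 g.
At $46.3/kg: 256.53125/1000 × 46.3 = $11.88.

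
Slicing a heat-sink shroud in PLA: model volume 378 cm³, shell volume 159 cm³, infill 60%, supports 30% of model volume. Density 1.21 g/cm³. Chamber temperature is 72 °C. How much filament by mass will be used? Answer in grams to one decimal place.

Infill region = 378 − 159 = 219 cm³.
Infill deposited = 0.60 × 219, so 131.4 cm³.
Support: 0.30 × 378 → 113.4 cm³.
Total printed volume = 159 + 131.4 + 113.4 = 403.8 cm³.
Mass: 403.8 × 1.21 → 488.598 g.

488.6 g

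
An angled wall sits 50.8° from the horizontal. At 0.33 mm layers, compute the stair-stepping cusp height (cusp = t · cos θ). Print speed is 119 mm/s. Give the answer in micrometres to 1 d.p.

cos(50.8°) = 0.6320, so cusp = 0.33 × 0.6320 = 0.20856 mm → 208.6 μm.

208.6 μm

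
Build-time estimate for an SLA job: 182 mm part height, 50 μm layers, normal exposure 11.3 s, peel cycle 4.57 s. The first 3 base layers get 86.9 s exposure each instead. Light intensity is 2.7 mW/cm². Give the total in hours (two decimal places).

16.11 hours

Layer count = ceil(182 / 0.05) = 3640.
Base layers = 3 × (86.9 + 4.57) = 274.41 s.
Remaining layers = 3637 × (11.3 + 4.57), so 57719.19 s.
Sum: 274.41 + 57719.19 = 57993.6 s → 16.11 hours.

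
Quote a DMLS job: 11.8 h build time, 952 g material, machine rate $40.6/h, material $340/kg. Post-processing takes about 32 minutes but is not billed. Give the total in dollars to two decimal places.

Machine cost: 40.6 × 11.8 → $479.08.
Material charge = 340 × 952/1000 = $323.68.
Job cost: 479.08 + 323.68 = $802.76.

$802.76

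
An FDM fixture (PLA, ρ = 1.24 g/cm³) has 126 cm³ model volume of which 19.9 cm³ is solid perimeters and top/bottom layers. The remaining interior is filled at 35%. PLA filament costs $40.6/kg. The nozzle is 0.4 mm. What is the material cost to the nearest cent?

Infill region = 126 − 19.9 = 106.1 cm³.
Infill volume = 0.35 × 106.1, so 37.135 cm³.
Total extruded = 19.9 + 37.135, so 57.035 cm³.
Mass = 57.035 × 1.24 = 70.7234 g.
Cost = 70.7234 g / 1000 × $40.6/kg = $2.87.

$2.87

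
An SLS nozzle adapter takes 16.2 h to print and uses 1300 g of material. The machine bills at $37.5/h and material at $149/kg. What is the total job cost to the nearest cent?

Machine-time cost = 37.5 × 16.2 = $607.50.
Material cost = 149 × 1300/1000, so $193.70.
Job cost: 607.50 + 193.70 = $801.20.

$801.20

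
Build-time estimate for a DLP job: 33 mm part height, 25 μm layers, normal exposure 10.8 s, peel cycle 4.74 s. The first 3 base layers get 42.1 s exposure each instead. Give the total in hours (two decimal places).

5.72 hours

Layers = ⌈33/0.025⌉ = 1320.
Bottom layers = 3 × (42.1 + 4.74) = 140.52 s.
Normal layers: 1317 × (10.8 + 4.74) → 20466.18 s.
Sum: 140.52 + 20466.18 = 20606.7 s → 5.72 hours.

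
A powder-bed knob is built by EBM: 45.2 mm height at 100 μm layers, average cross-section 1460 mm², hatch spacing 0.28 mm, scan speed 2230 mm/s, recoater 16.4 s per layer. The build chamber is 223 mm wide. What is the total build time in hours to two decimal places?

2.35 hours

Layer count = ceil(45.2 / 0.1) = 452.
Per-layer scan distance = 1460 / 0.28, so 5214.3 mm.
Scan time per layer: 5214.3 / 2230 → 2.3383 s.
Per-layer time = 2.3383 + 16.4, so 18.7383 s.
452 layers × 18.7383 s/layer = 8469.7116 s, i.e. 2.35 hours.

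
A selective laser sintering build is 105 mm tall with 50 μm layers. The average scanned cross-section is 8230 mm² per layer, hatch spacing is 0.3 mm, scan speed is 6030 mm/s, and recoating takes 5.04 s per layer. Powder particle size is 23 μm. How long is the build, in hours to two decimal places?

5.59 hours

Layer count = ceil(105 / 0.05) = 2100.
Hatch length per layer = 8230 / 0.3, so 27433.3 mm.
Per-layer scan time = 27433.3 / 6030, so 4.5495 s.
Per-layer time = 4.5495 + 5.04 = 9.5895 s.
Total: 2100 × 9.5895 s = 20137.95 s → 5.59 hours.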